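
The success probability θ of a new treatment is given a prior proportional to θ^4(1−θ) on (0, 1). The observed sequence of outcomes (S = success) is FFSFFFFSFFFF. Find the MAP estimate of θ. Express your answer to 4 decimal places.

The prior density ∝ θ^4(1−θ)^1 is the kernel of Beta(5, 2).
Data: 2 successes in 12 trials (from the sequence). The binomial likelihood contributes θ^2(1−θ)^10, so the posterior is Beta(5+2, 2+10) = Beta(7, 12).
For Beta(a, b) with a, b > 1 the mode is (a−1)/(a+b−2) = 6/17 ≈ 0.3529.

θ̂_MAP = 0.3529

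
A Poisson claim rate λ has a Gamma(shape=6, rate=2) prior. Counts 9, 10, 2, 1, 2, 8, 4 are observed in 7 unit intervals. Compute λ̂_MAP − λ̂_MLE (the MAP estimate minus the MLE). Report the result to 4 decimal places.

MAP − MLE = -0.5873

Σxᵢ = 36. Posterior is Gamma(42, 9); MAP = (42−1)/9 = 41/9 ≈ 4.55556.
MLE = x̄ = 36/7 ≈ 5.14286.
Difference = 41/9 − 36/7 = -37/63 ≈ -0.5873.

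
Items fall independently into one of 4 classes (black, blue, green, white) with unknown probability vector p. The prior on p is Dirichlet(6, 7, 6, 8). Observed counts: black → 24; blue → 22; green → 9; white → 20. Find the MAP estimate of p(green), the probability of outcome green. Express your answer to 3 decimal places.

MAP estimate of p(green) = 0.143

The posterior is Dirichlet(αᵢ + nᵢ) = Dirichlet(30, 29, 15, 28).
For a Dirichlet(a₁,…,a_K) with all aᵢ > 1, the mode has j-th component (aⱼ − 1)/(Σaᵢ − K).
Here Σaᵢ = 102 and K = 4, so p(green) = (15 − 1)/(102 − 4) = 14/98 ≈ 0.143.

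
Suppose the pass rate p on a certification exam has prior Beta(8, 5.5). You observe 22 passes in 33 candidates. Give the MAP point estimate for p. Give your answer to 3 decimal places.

p̂_MAP = 0.652

Prior: Beta(8, 5.5).
Data: 22 successes in 33 trials. The binomial likelihood contributes p^22(1−p)^11, so the posterior is Beta(8+22, 5.5+11) = Beta(30, 16.5).
For Beta(a, b) with a, b > 1 the mode is (a−1)/(a+b−2) = 29/44.5 ≈ 0.652.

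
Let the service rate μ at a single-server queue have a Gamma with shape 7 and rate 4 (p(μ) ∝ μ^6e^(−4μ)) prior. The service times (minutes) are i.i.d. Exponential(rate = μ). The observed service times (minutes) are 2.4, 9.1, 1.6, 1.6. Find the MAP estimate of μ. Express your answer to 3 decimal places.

The Exponential(rate=μ) likelihood is ∝ μ^n e^(−μΣtᵢ). Here n = 4 and Σtᵢ = 2.4 + 9.1 + 1.6 + 1.6 = 14.7.
Posterior ∝ μ^6e^(−4μ) · μ^4e^(−14.7μ) = μ^10e^(−18.7μ), i.e. Gamma(11, 18.7).
Mode = (a−1)/b = 10/18.7 ≈ 0.535.

μ̂_MAP = 0.535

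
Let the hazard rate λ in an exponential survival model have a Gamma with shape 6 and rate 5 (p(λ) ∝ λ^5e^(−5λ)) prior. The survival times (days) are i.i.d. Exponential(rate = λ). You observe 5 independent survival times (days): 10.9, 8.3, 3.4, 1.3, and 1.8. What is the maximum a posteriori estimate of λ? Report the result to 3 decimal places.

λ̂_MAP = 0.326

The Exponential(rate=λ) likelihood is ∝ λ^n e^(−λΣtᵢ). Here n = 5 and Σtᵢ = 10.9 + 8.3 + 3.4 + 1.3 + 1.8 = 25.7.
Posterior ∝ λ^5e^(−5λ) · λ^5e^(−25.7λ) = λ^10e^(−30.7λ), i.e. Gamma(11, 30.7).
Mode = (a−1)/b = 10/30.7 ≈ 0.326.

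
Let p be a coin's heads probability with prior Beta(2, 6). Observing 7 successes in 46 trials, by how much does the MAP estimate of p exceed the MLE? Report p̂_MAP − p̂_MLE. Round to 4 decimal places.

Posterior is Beta(9, 45); MAP = (9−1)/(54−2) = 8/52 ≈ 0.15385.
MLE ignores the prior: p̂_MLE = k/n = 7/46 ≈ 0.15217.
Difference = 8/52 − 7/46 = 1/598 ≈ 0.0017.

MAP − MLE = 0.0017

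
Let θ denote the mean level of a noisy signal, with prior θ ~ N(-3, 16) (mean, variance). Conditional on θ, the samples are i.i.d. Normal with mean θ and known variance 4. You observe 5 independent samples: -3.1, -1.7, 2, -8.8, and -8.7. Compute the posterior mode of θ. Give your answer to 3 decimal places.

θ̂_MAP = -4.010

n = 5; x̄ = ((-3.1) + (-1.7) + 2 + (-8.8) + (-8.7))/5 = -20.3/5 = -4.06.
For a Normal prior and Normal likelihood with known variance, the posterior is Normal; its mode equals its mean, the precision-weighted average.
Prior precision 1/σ₀² = 1/16 = 0.0625; data precision n/σ² = 5/4 = 1.25.
θ̂ = (0.0625·(-3) + 1.25·(-4.06)) / (0.0625 + 1.25) = (-5.2625)/1.3125 = -421/105 ≈ -4.010.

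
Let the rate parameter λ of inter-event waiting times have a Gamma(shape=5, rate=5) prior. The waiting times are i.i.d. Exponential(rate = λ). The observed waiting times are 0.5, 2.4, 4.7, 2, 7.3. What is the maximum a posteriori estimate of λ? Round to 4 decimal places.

λ̂_MAP = 0.4110

The Exponential(rate=λ) likelihood is ∝ λ^n e^(−λΣtᵢ). Here n = 5 and Σtᵢ = 0.5 + 2.4 + 4.7 + 2 + 7.3 = 16.9.
Posterior ∝ λ^4e^(−5λ) · λ^5e^(−16.9λ) = λ^9e^(−21.9λ), i.e. Gamma(10, 21.9).
Mode = (a−1)/b = 9/21.9 ≈ 0.4110.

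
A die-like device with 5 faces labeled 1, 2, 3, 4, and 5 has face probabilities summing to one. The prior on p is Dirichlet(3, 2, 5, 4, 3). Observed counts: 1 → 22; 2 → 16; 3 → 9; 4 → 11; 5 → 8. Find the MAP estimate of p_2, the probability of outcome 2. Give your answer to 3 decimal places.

The posterior is Dirichlet(αᵢ + nᵢ) = Dirichlet(25, 18, 14, 15, 11).
For a Dirichlet(a₁,…,a_K) with all aᵢ > 1, the mode has j-th component (aⱼ − 1)/(Σaᵢ − K).
Here Σaᵢ = 83 and K = 5, so p_2 = (18 − 1)/(83 − 5) = 17/78 ≈ 0.218.

MAP estimate: 0.218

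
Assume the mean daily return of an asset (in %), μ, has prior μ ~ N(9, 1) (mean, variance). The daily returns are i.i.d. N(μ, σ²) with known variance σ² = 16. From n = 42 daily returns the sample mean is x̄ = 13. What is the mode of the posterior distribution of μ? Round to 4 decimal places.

μ̂_MAP = 11.8966

n = 42, x̄ = 13.
For a Normal prior and Normal likelihood with known variance, the posterior is Normal; its mode equals its mean, the precision-weighted average.
Prior precision 1/σ₀² = 1/1 = 1; data precision n/σ² = 42/16 = 2.625.
μ̂ = (1·9 + 2.625·13) / (1 + 2.625) = 43.125/3.625 = 345/29 ≈ 11.8966.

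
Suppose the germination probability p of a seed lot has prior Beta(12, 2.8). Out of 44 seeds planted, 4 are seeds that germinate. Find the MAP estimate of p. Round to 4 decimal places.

Prior: Beta(12, 2.8).
Data: 4 successes in 44 trials. The binomial likelihood contributes p^4(1−p)^40, so the posterior is Beta(12+4, 2.8+40) = Beta(16, 42.8).
For Beta(a, b) with a, b > 1 the mode is (a−1)/(a+b−2) = 15/56.8 ≈ 0.2641.

p̂_MAP = 0.2641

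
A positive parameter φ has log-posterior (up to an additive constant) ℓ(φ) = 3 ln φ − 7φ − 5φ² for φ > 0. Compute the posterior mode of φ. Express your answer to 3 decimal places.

ℓ'(φ) = 3/φ − 7 − 10φ. Setting this to zero and multiplying by φ: 10φ² + 7φ − 3 = 0.
φ = (−7 + √(7² + 4·10·3)) / (2·10) = (−7 + √169) / 20 = (−7 + 13)/20 = 3/10.
ℓ''(φ) = −3/φ² − 10 < 0, confirming a maximum.

φ̂_MAP = 0.300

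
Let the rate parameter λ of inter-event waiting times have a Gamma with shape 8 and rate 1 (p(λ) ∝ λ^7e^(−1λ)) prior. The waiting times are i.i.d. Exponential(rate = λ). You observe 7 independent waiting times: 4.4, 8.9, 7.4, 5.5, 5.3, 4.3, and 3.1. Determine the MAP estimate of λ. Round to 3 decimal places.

The Exponential(rate=λ) likelihood is ∝ λ^n e^(−λΣtᵢ). Here n = 7 and Σtᵢ = 4.4 + 8.9 + 7.4 + 5.5 + 5.3 + 4.3 + 3.1 = 38.9.
Posterior ∝ λ^7e^(−1λ) · λ^7e^(−38.9λ) = λ^14e^(−39.9λ), i.e. Gamma(15, 39.9).
Mode = (a−1)/b = 14/39.9 ≈ 0.351.

λ̂_MAP = 0.351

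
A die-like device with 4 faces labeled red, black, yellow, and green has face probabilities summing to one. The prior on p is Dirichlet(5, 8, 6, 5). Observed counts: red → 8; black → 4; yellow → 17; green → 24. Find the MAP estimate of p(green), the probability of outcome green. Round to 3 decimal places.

The posterior is Dirichlet(αᵢ + nᵢ) = Dirichlet(13, 12, 23, 29).
For a Dirichlet(a₁,…,a_K) with all aᵢ > 1, the mode has j-th component (aⱼ − 1)/(Σaᵢ − K).
Here Σaᵢ = 77 and K = 4, so p(green) = (29 − 1)/(77 − 4) = 28/73 ≈ 0.384.

MAP estimate of p(green) = 0.384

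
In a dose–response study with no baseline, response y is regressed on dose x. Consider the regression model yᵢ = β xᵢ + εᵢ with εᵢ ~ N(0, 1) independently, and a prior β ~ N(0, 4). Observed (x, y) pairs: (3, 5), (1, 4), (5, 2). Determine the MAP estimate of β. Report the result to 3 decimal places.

β̂_MAP = 0.823

log p(β | y) = −Σ(yᵢ − βxᵢ)²/(2·1) − β²/(2·4) + const.
Setting the derivative to zero: Σxᵢ(yᵢ − βxᵢ)/1 − β/4 = 0, so β = Σxᵢyᵢ / (Σxᵢ² + σ²/τ²).
Σxᵢyᵢ = 3·5 + 1·4 + 5·2 = 29; Σxᵢ² = 35; σ²/τ² = 0.25.
β̂_MAP = 29 / (35 + 0.25) = 29/35.25 ≈ 0.823.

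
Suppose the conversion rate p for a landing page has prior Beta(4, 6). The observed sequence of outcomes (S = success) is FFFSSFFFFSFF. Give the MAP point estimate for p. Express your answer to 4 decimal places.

Prior: Beta(4, 6).
Data: 3 successes in 12 trials (from the sequence). The binomial likelihood contributes p^3(1−p)^9, so the posterior is Beta(4+3, 6+9) = Beta(7, 15).
For Beta(a, b) with a, b > 1 the mode is (a−1)/(a+b−2) = 6/20 ≈ 0.3000.

p̂_MAP = 0.3000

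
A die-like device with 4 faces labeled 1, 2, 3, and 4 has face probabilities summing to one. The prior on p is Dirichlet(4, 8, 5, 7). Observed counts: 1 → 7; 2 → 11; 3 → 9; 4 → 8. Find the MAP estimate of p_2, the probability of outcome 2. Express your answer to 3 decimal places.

MAP estimate: 0.327

The posterior is Dirichlet(αᵢ + nᵢ) = Dirichlet(11, 19, 14, 15).
For a Dirichlet(a₁,…,a_K) with all aᵢ > 1, the mode has j-th component (aⱼ − 1)/(Σaᵢ − K).
Here Σaᵢ = 59 and K = 4, so p_2 = (19 − 1)/(59 − 4) = 18/55 ≈ 0.327.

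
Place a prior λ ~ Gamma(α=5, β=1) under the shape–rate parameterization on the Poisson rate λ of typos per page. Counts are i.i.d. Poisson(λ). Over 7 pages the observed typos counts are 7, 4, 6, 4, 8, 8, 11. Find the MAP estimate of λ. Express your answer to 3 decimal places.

λ̂_MAP = 6.500

Σxᵢ = 7+4+6+4+8+8+11 = 48, with n = 7.
Posterior ∝ λ^4e^(−1λ) · λ^48e^(−7λ) = λ^52e^(−8λ), i.e. Gamma(shape=53, rate=8).
The mode of a Gamma(a, b) with a ≥ 1 (shape–rate) is (a−1)/b = 52/8 ≈ 6.500.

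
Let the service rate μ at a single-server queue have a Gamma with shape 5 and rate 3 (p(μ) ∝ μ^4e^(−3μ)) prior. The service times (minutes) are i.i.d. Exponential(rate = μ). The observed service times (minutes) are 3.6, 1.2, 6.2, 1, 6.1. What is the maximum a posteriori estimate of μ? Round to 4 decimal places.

μ̂_MAP = 0.4265

The Exponential(rate=μ) likelihood is ∝ μ^n e^(−μΣtᵢ). Here n = 5 and Σtᵢ = 3.6 + 1.2 + 6.2 + 1 + 6.1 = 18.1.
Posterior ∝ μ^4e^(−3μ) · μ^5e^(−18.1μ) = μ^9e^(−21.1μ), i.e. Gamma(10, 21.1).
Mode = (a−1)/b = 9/21.1 ≈ 0.4265.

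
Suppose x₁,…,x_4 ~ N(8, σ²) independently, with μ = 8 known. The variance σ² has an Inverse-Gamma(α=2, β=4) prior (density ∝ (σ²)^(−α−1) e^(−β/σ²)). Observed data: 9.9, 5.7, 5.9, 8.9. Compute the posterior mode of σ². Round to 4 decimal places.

σ̂²_MAP = 2.2120

Sum of squared deviations about the known mean: SS = (9.9−8)² + (5.7−8)² + (5.9−8)² + (8.9−8)² = 14.12.
The Normal likelihood contributes (σ²)^(−n/2) exp(−SS/(2σ²)), so the posterior is Inverse-Gamma(α + n/2, β + SS/2) = Inverse-Gamma(4, 11.06).
The mode of Inverse-Gamma(a, b) is b/(a+1) = 11.06/5 ≈ 2.2120.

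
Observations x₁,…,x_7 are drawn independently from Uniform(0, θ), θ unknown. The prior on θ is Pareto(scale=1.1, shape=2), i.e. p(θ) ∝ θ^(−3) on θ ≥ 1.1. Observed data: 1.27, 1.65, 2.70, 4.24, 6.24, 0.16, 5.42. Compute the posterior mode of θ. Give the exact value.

The Uniform(0, θ) likelihood is θ^(−n) for θ ≥ max(xᵢ), zero otherwise. Here max(xᵢ) = 6.24.
Posterior ∝ θ^(−3) · θ^(−7) = θ^(−10) on θ ≥ max(1.1, 6.24) = 6.24.
This density is strictly decreasing in θ, so the posterior mode lies at the lower boundary of the support.

θ̂_MAP = 6.24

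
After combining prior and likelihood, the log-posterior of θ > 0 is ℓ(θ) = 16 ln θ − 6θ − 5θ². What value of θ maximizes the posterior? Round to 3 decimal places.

θ̂_MAP = 1.000

ℓ'(θ) = 16/θ − 6 − 10θ. Setting this to zero and multiplying by θ: 10θ² + 6θ − 16 = 0.
θ = (−6 + √(6² + 4·10·16)) / (2·10) = (−6 + √676) / 20 = (−6 + 26)/20 = 1.
ℓ''(θ) = −16/θ² − 10 < 0, confirming a maximum.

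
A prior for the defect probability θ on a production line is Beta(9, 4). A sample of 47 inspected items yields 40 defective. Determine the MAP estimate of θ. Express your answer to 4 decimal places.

θ̂_MAP = 0.8276

Prior: Beta(9, 4).
Data: 40 successes in 47 trials. The binomial likelihood contributes θ^40(1−θ)^7, so the posterior is Beta(9+40, 4+7) = Beta(49, 11).
For Beta(a, b) with a, b > 1 the mode is (a−1)/(a+b−2) = 48/58 ≈ 0.8276.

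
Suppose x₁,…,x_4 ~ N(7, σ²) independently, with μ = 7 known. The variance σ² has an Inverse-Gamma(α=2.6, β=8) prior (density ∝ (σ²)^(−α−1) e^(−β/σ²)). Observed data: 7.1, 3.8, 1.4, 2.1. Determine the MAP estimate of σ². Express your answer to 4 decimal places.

σ̂²_MAP = 7.2875

Sum of squared deviations about the known mean: SS = (7.1−7)² + (3.8−7)² + (1.4−7)² + (2.1−7)² = 65.62.
The Normal likelihood contributes (σ²)^(−n/2) exp(−SS/(2σ²)), so the posterior is Inverse-Gamma(α + n/2, β + SS/2) = Inverse-Gamma(4.6, 40.81).
The mode of Inverse-Gamma(a, b) is b/(a+1) = 40.81/5.6 ≈ 7.2875.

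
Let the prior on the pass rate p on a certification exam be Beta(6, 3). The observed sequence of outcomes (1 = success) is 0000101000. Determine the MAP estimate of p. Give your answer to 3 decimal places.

Prior: Beta(6, 3).
Data: 2 successes in 10 trials (from the sequence). The binomial likelihood contributes p^2(1−p)^8, so the posterior is Beta(6+2, 3+8) = Beta(8, 11).
For Beta(a, b) with a, b > 1 the mode is (a−1)/(a+b−2) = 7/17 ≈ 0.412.

p̂_MAP = 0.412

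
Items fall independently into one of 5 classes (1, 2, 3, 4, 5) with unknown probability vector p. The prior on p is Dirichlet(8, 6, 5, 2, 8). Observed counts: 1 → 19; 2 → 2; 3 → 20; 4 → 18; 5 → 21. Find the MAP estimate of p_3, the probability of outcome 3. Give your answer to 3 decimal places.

The posterior is Dirichlet(αᵢ + nᵢ) = Dirichlet(27, 8, 25, 20, 29).
For a Dirichlet(a₁,…,a_K) with all aᵢ > 1, the mode has j-th component (aⱼ − 1)/(Σaᵢ − K).
Here Σaᵢ = 109 and K = 5, so p_3 = (25 − 1)/(109 − 5) = 24/104 ≈ 0.231.

MAP estimate: 0.231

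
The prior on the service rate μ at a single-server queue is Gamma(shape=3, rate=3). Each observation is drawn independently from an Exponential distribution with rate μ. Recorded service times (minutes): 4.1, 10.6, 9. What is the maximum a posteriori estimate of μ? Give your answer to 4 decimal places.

μ̂_MAP = 0.1873

The Exponential(rate=μ) likelihood is ∝ μ^n e^(−μΣtᵢ). Here n = 3 and Σtᵢ = 4.1 + 10.6 + 9 = 23.7.
Posterior ∝ μ^2e^(−3μ) · μ^3e^(−23.7μ) = μ^5e^(−26.7μ), i.e. Gamma(6, 26.7).
Mode = (a−1)/b = 5/26.7 ≈ 0.1873.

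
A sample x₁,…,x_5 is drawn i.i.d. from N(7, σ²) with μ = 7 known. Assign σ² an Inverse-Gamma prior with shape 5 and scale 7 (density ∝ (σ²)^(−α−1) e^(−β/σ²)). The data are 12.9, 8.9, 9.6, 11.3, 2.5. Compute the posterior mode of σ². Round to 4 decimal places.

Sum of squared deviations about the known mean: SS = (12.9−7)² + (8.9−7)² + (9.6−7)² + (11.3−7)² + (2.5−7)² = 83.92.
The Normal likelihood contributes (σ²)^(−n/2) exp(−SS/(2σ²)), so the posterior is Inverse-Gamma(α + n/2, β + SS/2) = Inverse-Gamma(7.5, 48.96).
The mode of Inverse-Gamma(a, b) is b/(a+1) = 48.96/8.5 ≈ 5.7600.

σ̂²_MAP = 5.7600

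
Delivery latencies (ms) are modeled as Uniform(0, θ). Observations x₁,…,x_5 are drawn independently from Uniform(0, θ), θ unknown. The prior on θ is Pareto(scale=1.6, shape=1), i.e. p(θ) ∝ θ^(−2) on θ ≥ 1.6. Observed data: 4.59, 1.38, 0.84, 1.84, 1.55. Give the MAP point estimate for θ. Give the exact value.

The Uniform(0, θ) likelihood is θ^(−n) for θ ≥ max(xᵢ), zero otherwise. Here max(xᵢ) = 4.59.
Posterior ∝ θ^(−2) · θ^(−5) = θ^(−7) on θ ≥ max(1.6, 4.59) = 4.59.
This density is strictly decreasing in θ, so the posterior mode lies at the lower boundary of the support.

θ̂_MAP = 4.59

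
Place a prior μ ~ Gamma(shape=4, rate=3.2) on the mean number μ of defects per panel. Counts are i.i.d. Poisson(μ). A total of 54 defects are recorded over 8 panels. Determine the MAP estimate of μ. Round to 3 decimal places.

μ̂_MAP = 5.089

Σxᵢ = 54, n = 8.
Posterior ∝ μ^3e^(−3.2μ) · μ^54e^(−8μ) = μ^57e^(−11.2μ), i.e. Gamma(shape=58, rate=11.2).
The mode of a Gamma(a, b) with a ≥ 1 (shape–rate) is (a−1)/b = 57/11.2 ≈ 5.089.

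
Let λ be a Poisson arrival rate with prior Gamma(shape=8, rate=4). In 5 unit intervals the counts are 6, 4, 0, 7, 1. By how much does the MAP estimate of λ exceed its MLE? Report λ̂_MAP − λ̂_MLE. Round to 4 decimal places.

MAP − MLE = -0.8222

Σxᵢ = 18. Posterior is Gamma(26, 9); MAP = (26−1)/9 = 25/9 ≈ 2.77778.
MLE = x̄ = 18/5 ≈ 3.60000.
Difference = 25/9 − 18/5 = -37/45 ≈ -0.8222.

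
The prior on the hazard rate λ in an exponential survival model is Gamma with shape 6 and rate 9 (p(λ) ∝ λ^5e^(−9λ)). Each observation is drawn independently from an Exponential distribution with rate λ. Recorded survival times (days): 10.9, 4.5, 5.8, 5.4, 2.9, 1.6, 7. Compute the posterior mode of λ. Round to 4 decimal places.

λ̂_MAP = 0.2548

The Exponential(rate=λ) likelihood is ∝ λ^n e^(−λΣtᵢ). Here n = 7 and Σtᵢ = 10.9 + 4.5 + 5.8 + 5.4 + 2.9 + 1.6 + 7 = 38.1.
Posterior ∝ λ^5e^(−9λ) · λ^7e^(−38.1λ) = λ^12e^(−47.1λ), i.e. Gamma(13, 47.1).
Mode = (a−1)/b = 12/47.1 ≈ 0.2548.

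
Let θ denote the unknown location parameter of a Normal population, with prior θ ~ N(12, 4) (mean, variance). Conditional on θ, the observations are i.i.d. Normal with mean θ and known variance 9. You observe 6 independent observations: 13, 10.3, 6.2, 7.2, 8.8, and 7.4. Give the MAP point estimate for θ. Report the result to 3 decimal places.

θ̂_MAP = 9.685

n = 6; x̄ = (13 + 10.3 + 6.2 + 7.2 + 8.8 + 7.4)/6 = 52.9/6 = 529/60 ≈ 8.8167.
For a Normal prior and Normal likelihood with known variance, the posterior is Normal; its mode equals its mean, the precision-weighted average.
Prior precision 1/σ₀² = 1/4 = 0.25; data precision n/σ² = 6/9 = 2/3.
θ̂ = (0.25·12 + (2/3)·(529/60)) / (0.25 + 2/3) = (799/90)/(11/12) = 1598/165 ≈ 9.685.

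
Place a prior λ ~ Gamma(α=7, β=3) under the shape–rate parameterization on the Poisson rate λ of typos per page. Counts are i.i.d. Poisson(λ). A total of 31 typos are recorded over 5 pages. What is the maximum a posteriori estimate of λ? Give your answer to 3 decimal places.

Σxᵢ = 31, n = 5.
Posterior ∝ λ^6e^(−3λ) · λ^31e^(−5λ) = λ^37e^(−8λ), i.e. Gamma(shape=38, rate=8).
The mode of a Gamma(a, b) with a ≥ 1 (shape–rate) is (a−1)/b = 37/8 ≈ 4.625.

λ̂_MAP = 4.625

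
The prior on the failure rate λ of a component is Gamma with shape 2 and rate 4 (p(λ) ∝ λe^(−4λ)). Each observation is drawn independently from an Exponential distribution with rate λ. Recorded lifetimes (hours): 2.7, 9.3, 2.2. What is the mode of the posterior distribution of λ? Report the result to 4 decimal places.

The Exponential(rate=λ) likelihood is ∝ λ^n e^(−λΣtᵢ). Here n = 3 and Σtᵢ = 2.7 + 9.3 + 2.2 = 14.2.
Posterior ∝ λe^(−4λ) · λ^3e^(−14.2λ) = λ^4e^(−18.2λ), i.e. Gamma(5, 18.2).
Mode = (a−1)/b = 4/18.2 ≈ 0.2198.

λ̂_MAP = 0.2198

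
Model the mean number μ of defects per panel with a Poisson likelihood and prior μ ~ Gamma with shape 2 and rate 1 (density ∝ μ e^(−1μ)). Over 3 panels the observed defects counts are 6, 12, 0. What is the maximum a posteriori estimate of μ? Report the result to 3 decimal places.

Σxᵢ = 6+12+0 = 18, with n = 3.
Posterior ∝ μe^(−1μ) · μ^18e^(−3μ) = μ^19e^(−4μ), i.e. Gamma(shape=20, rate=4).
The mode of a Gamma(a, b) with a ≥ 1 (shape–rate) is (a−1)/b = 19/4 ≈ 4.750.

μ̂_MAP = 4.750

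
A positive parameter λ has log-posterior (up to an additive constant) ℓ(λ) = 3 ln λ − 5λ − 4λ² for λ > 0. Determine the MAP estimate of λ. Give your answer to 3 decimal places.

λ̂_MAP = 0.375

ℓ'(λ) = 3/λ − 5 − 8λ. Setting this to zero and multiplying by λ: 8λ² + 5λ − 3 = 0.
λ = (−5 + √(5² + 4·8·3)) / (2·8) = (−5 + √121) / 16 = (−5 + 11)/16 = 3/8.
ℓ''(λ) = −3/λ² − 8 < 0, confirming a maximum.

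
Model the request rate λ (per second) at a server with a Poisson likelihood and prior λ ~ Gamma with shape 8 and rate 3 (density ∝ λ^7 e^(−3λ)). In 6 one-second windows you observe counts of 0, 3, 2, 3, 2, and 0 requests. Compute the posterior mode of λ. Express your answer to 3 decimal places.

Σxᵢ = 0+3+2+3+2+0 = 10, with n = 6.
Posterior ∝ λ^7e^(−3λ) · λ^10e^(−6λ) = λ^17e^(−9λ), i.e. Gamma(shape=18, rate=9).
The mode of a Gamma(a, b) with a ≥ 1 (shape–rate) is (a−1)/b = 17/9 ≈ 1.889.

λ̂_MAP = 1.889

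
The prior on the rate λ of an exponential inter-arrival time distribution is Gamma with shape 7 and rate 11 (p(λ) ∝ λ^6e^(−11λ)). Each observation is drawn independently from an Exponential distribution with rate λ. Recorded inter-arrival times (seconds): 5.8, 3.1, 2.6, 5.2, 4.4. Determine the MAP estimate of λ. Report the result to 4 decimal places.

λ̂_MAP = 0.3427

The Exponential(rate=λ) likelihood is ∝ λ^n e^(−λΣtᵢ). Here n = 5 and Σtᵢ = 5.8 + 3.1 + 2.6 + 5.2 + 4.4 = 21.1.
Posterior ∝ λ^6e^(−11λ) · λ^5e^(−21.1λ) = λ^11e^(−32.1λ), i.e. Gamma(12, 32.1).
Mode = (a−1)/b = 11/32.1 ≈ 0.3427.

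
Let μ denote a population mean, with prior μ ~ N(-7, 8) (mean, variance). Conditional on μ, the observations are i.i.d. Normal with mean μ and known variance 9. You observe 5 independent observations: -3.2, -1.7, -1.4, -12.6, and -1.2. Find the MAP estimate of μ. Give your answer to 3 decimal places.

n = 5; x̄ = ((-3.2) + (-1.7) + (-1.4) + (-12.6) + (-1.2))/5 = -20.1/5 = -4.02.
For a Normal prior and Normal likelihood with known variance, the posterior is Normal; its mode equals its mean, the precision-weighted average.
Prior precision 1/σ₀² = 1/8 = 0.125; data precision n/σ² = 5/9.
μ̂ = (0.125·(-7) + (5/9)·(-4.02)) / (0.125 + 5/9) = (-373/120)/(49/72) = -1119/245 ≈ -4.567.

μ̂_MAP = -4.567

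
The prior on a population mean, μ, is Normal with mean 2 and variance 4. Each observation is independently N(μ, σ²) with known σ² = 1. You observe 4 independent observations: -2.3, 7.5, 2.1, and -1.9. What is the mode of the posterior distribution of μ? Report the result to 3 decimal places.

n = 4; x̄ = ((-2.3) + 7.5 + 2.1 + (-1.9))/4 = 5.4/4 = 1.35.
For a Normal prior and Normal likelihood with known variance, the posterior is Normal; its mode equals its mean, the precision-weighted average.
Prior precision 1/σ₀² = 1/4 = 0.25; data precision n/σ² = 4/1 = 4.
μ̂ = (0.25·2 + 4·1.35) / (0.25 + 4) = 5.9/4.25 = 118/85 ≈ 1.388.

μ̂_MAP = 1.388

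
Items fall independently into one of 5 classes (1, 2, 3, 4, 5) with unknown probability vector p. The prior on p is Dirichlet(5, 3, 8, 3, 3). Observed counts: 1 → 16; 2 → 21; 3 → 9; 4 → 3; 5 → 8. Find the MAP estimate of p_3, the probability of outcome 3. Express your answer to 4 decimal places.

The posterior is Dirichlet(αᵢ + nᵢ) = Dirichlet(21, 24, 17, 6, 11).
For a Dirichlet(a₁,…,a_K) with all aᵢ > 1, the mode has j-th component (aⱼ − 1)/(Σaᵢ − K).
Here Σaᵢ = 79 and K = 5, so p_3 = (17 − 1)/(79 − 5) = 16/74 ≈ 0.2162.

MAP estimate: 0.2162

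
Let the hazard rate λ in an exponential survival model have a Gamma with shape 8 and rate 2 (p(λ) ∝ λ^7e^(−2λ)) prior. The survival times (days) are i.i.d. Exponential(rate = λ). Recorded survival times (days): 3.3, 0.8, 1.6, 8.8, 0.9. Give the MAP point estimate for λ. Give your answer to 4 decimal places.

λ̂_MAP = 0.6897

The Exponential(rate=λ) likelihood is ∝ λ^n e^(−λΣtᵢ). Here n = 5 and Σtᵢ = 3.3 + 0.8 + 1.6 + 8.8 + 0.9 = 15.4.
Posterior ∝ λ^7e^(−2λ) · λ^5e^(−15.4λ) = λ^12e^(−17.4λ), i.e. Gamma(13, 17.4).
Mode = (a−1)/b = 12/17.4 ≈ 0.6897.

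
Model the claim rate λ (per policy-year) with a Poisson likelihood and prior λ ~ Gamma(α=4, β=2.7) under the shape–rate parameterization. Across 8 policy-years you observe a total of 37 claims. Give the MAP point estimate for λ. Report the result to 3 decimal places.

λ̂_MAP = 3.738

Σxᵢ = 37, n = 8.
Posterior ∝ λ^3e^(−2.7λ) · λ^37e^(−8λ) = λ^40e^(−10.7λ), i.e. Gamma(shape=41, rate=10.7).
The mode of a Gamma(a, b) with a ≥ 1 (shape–rate) is (a−1)/b = 40/10.7 ≈ 3.738.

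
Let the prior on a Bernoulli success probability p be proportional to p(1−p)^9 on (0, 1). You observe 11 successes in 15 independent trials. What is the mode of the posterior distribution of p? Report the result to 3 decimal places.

The prior density ∝ p(1−p)^9 is the kernel of Beta(2, 10).
Data: 11 successes in 15 trials. The binomial likelihood contributes p^11(1−p)^4, so the posterior is Beta(2+11, 10+4) = Beta(13, 14).
For Beta(a, b) with a, b > 1 the mode is (a−1)/(a+b−2) = 12/25 ≈ 0.480.

p̂_MAP = 0.480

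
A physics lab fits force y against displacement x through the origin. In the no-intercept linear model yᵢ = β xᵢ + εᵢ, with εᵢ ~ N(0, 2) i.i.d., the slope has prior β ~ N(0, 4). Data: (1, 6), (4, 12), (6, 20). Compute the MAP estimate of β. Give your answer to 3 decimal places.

β̂_MAP = 3.252

log p(β | y) = −Σ(yᵢ − βxᵢ)²/(2·2) − β²/(2·4) + const.
Setting the derivative to zero: Σxᵢ(yᵢ − βxᵢ)/2 − β/4 = 0, so β = Σxᵢyᵢ / (Σxᵢ² + σ²/τ²).
Σxᵢyᵢ = 1·6 + 4·12 + 6·20 = 174; Σxᵢ² = 53; σ²/τ² = 0.5.
β̂_MAP = 174 / (53 + 0.5) = 174/53.5 ≈ 3.252.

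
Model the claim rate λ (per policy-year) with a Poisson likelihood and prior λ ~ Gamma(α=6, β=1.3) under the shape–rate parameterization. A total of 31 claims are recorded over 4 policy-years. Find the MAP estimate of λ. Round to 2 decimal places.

Σxᵢ = 31, n = 4.
Posterior ∝ λ^5e^(−1.3λ) · λ^31e^(−4λ) = λ^36e^(−5.3λ), i.e. Gamma(shape=37, rate=5.3).
The mode of a Gamma(a, b) with a ≥ 1 (shape–rate) is (a−1)/b = 36/5.3 ≈ 6.79.

λ̂_MAP = 6.79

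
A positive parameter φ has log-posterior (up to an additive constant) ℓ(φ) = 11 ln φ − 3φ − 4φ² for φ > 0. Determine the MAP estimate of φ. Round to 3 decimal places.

ℓ'(φ) = 11/φ − 3 − 8φ. Setting this to zero and multiplying by φ: 8φ² + 3φ − 11 = 0.
φ = (−3 + √(3² + 4·8·11)) / (2·8) = (−3 + √361) / 16 = (−3 + 19)/16 = 1.
ℓ''(φ) = −11/φ² − 8 < 0, confirming a maximum.

φ̂_MAP = 1.000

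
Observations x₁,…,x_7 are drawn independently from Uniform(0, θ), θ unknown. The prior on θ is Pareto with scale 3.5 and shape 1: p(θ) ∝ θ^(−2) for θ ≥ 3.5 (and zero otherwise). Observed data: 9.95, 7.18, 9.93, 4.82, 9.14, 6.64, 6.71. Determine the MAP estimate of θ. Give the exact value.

θ̂_MAP = 9.95

The Uniform(0, θ) likelihood is θ^(−n) for θ ≥ max(xᵢ), zero otherwise. Here max(xᵢ) = 9.95.
Posterior ∝ θ^(−2) · θ^(−7) = θ^(−9) on θ ≥ max(3.5, 9.95) = 9.95.
This density is strictly decreasing in θ, so the posterior mode lies at the lower boundary of the support.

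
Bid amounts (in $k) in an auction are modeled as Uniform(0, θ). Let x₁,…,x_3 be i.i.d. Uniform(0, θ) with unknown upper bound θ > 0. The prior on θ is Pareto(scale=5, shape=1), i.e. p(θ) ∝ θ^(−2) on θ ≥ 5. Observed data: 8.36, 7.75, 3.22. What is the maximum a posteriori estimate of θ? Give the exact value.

θ̂_MAP = 8.36

The Uniform(0, θ) likelihood is θ^(−n) for θ ≥ max(xᵢ), zero otherwise. Here max(xᵢ) = 8.36.
Posterior ∝ θ^(−2) · θ^(−3) = θ^(−5) on θ ≥ max(5, 8.36) = 8.36.
This density is strictly decreasing in θ, so the posterior mode lies at the lower boundary of the support.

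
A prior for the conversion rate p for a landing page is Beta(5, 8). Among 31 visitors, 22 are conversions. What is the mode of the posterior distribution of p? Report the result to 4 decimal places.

Prior: Beta(5, 8).
Data: 22 successes in 31 trials. The binomial likelihood contributes p^22(1−p)^9, so the posterior is Beta(5+22, 8+9) = Beta(27, 17).
For Beta(a, b) with a, b > 1 the mode is (a−1)/(a+b−2) = 26/42 ≈ 0.6190.

p̂_MAP = 0.6190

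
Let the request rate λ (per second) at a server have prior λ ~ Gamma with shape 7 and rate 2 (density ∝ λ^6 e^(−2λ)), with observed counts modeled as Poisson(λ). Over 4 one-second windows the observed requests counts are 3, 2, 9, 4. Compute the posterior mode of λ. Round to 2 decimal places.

Σxᵢ = 3+2+9+4 = 18, with n = 4.
Posterior ∝ λ^6e^(−2λ) · λ^18e^(−4λ) = λ^24e^(−6λ), i.e. Gamma(shape=25, rate=6).
The mode of a Gamma(a, b) with a ≥ 1 (shape–rate) is (a−1)/b = 24/6 ≈ 4.00.

λ̂_MAP = 4.00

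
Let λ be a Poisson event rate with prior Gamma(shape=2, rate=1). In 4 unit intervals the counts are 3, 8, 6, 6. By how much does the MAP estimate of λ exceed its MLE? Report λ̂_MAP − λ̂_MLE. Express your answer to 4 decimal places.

MAP − MLE = -0.9500

Σxᵢ = 23. Posterior is Gamma(25, 5); MAP = (25−1)/5 = 24/5 ≈ 4.80000.
MLE = x̄ = 23/4 ≈ 5.75000.
Difference = 24/5 − 23/4 = -19/20 ≈ -0.9500.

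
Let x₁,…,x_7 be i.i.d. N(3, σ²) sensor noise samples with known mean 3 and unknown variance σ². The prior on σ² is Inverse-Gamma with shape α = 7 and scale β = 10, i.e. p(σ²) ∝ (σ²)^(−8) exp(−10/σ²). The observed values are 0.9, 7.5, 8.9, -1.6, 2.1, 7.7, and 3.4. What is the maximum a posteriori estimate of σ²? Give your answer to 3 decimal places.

Sum of squared deviations about the known mean: SS = (0.9−3)² + (7.5−3)² + (8.9−3)² + (-1.6−3)² + (2.1−3)² + (7.7−3)² + (3.4−3)² = 103.69.
The Normal likelihood contributes (σ²)^(−n/2) exp(−SS/(2σ²)), so the posterior is Inverse-Gamma(α + n/2, β + SS/2) = Inverse-Gamma(10.5, 61.845).
The mode of Inverse-Gamma(a, b) is b/(a+1) = 61.845/11.5 ≈ 5.378.

σ̂²_MAP = 5.378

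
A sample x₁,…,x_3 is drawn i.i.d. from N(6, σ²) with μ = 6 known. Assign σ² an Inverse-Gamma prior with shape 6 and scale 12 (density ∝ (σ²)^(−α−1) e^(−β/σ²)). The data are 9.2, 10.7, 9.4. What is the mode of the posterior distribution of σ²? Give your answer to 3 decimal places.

Sum of squared deviations about the known mean: SS = (9.2−6)² + (10.7−6)² + (9.4−6)² = 43.89.
The Normal likelihood contributes (σ²)^(−n/2) exp(−SS/(2σ²)), so the posterior is Inverse-Gamma(α + n/2, β + SS/2) = Inverse-Gamma(7.5, 33.945).
The mode of Inverse-Gamma(a, b) is b/(a+1) = 33.945/8.5 ≈ 3.994.

σ̂²_MAP = 3.994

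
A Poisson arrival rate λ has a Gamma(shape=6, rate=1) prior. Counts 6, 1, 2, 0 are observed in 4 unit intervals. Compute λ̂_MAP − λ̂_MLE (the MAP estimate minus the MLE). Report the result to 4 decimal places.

Σxᵢ = 9. Posterior is Gamma(15, 5); MAP = (15−1)/5 = 14/5 ≈ 2.80000.
MLE = x̄ = 9/4 ≈ 2.25000.
Difference = 14/5 − 9/4 = 11/20 ≈ 0.5500.

MAP − MLE = 0.5500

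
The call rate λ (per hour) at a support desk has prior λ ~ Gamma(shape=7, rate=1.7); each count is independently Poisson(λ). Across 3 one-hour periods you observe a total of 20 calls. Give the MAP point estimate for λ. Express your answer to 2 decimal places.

Σxᵢ = 20, n = 3.
Posterior ∝ λ^6e^(−1.7λ) · λ^20e^(−3λ) = λ^26e^(−4.7λ), i.e. Gamma(shape=27, rate=4.7).
The mode of a Gamma(a, b) with a ≥ 1 (shape–rate) is (a−1)/b = 26/4.7 ≈ 5.53.

λ̂_MAP = 5.53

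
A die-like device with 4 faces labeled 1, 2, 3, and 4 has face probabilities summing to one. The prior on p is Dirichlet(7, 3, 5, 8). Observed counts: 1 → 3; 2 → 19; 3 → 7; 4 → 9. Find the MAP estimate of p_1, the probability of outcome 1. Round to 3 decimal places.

The posterior is Dirichlet(αᵢ + nᵢ) = Dirichlet(10, 22, 12, 17).
For a Dirichlet(a₁,…,a_K) with all aᵢ > 1, the mode has j-th component (aⱼ − 1)/(Σaᵢ − K).
Here Σaᵢ = 61 and K = 4, so p_1 = (10 − 1)/(61 − 4) = 9/57 ≈ 0.158.

MAP estimate: 0.158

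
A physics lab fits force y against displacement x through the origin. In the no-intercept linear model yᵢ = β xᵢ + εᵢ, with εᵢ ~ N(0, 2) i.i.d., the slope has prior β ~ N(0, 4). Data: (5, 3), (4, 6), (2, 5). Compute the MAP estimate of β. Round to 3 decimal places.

β̂_MAP = 1.077

log p(β | y) = −Σ(yᵢ − βxᵢ)²/(2·2) − β²/(2·4) + const.
Setting the derivative to zero: Σxᵢ(yᵢ − βxᵢ)/2 − β/4 = 0, so β = Σxᵢyᵢ / (Σxᵢ² + σ²/τ²).
Σxᵢyᵢ = 5·3 + 4·6 + 2·5 = 49; Σxᵢ² = 45; σ²/τ² = 0.5.
β̂_MAP = 49 / (45 + 0.5) = 49/45.5 ≈ 1.077.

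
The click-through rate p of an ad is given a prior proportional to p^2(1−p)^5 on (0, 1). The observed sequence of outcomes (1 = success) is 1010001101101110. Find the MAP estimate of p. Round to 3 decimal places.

p̂_MAP = 0.478

The prior density ∝ p^2(1−p)^5 is the kernel of Beta(3, 6).
Data: 9 successes in 16 trials (from the sequence). The binomial likelihood contributes p^9(1−p)^7, so the posterior is Beta(3+9, 6+7) = Beta(12, 13).
For Beta(a, b) with a, b > 1 the mode is (a−1)/(a+b−2) = 11/23 ≈ 0.478.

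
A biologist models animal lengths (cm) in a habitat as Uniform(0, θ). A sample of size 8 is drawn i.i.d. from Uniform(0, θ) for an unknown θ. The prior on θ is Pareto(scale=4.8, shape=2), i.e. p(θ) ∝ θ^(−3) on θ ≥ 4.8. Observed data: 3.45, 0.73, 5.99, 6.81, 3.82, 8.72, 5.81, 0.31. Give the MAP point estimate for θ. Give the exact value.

θ̂_MAP = 8.72

The Uniform(0, θ) likelihood is θ^(−n) for θ ≥ max(xᵢ), zero otherwise. Here max(xᵢ) = 8.72.
Posterior ∝ θ^(−3) · θ^(−8) = θ^(−11) on θ ≥ max(4.8, 8.72) = 8.72.
This density is strictly decreasing in θ, so the posterior mode lies at the lower boundary of the support.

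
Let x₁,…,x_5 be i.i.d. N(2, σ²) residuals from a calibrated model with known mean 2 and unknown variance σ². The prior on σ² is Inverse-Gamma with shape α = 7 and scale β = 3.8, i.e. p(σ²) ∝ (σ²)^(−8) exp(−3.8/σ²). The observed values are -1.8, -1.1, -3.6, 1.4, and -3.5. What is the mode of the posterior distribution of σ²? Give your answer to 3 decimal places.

σ̂²_MAP = 4.458

Sum of squared deviations about the known mean: SS = (-1.8−2)² + (-1.1−2)² + (-3.6−2)² + (1.4−2)² + (-3.5−2)² = 86.02.
The Normal likelihood contributes (σ²)^(−n/2) exp(−SS/(2σ²)), so the posterior is Inverse-Gamma(α + n/2, β + SS/2) = Inverse-Gamma(9.5, 46.81).
The mode of Inverse-Gamma(a, b) is b/(a+1) = 46.81/10.5 ≈ 4.458.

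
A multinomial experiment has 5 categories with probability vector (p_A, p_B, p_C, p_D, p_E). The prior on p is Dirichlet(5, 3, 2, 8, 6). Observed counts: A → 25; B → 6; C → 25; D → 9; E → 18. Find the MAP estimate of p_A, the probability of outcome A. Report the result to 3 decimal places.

MAP estimate of p_A = 0.284

The posterior is Dirichlet(αᵢ + nᵢ) = Dirichlet(30, 9, 27, 17, 24).
For a Dirichlet(a₁,…,a_K) with all aᵢ > 1, the mode has j-th component (aⱼ − 1)/(Σaᵢ − K).
Here Σaᵢ = 107 and K = 5, so p_A = (30 − 1)/(107 − 5) = 29/102 ≈ 0.284.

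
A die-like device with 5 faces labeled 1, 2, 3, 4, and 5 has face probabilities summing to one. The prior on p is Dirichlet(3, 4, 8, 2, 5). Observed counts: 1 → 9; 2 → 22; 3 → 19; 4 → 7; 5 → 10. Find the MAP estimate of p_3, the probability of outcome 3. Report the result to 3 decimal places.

The posterior is Dirichlet(αᵢ + nᵢ) = Dirichlet(12, 26, 27, 9, 15).
For a Dirichlet(a₁,…,a_K) with all aᵢ > 1, the mode has j-th component (aⱼ − 1)/(Σaᵢ − K).
Here Σaᵢ = 89 and K = 5, so p_3 = (27 − 1)/(89 − 5) = 26/84 ≈ 0.310.

MAP estimate: 0.310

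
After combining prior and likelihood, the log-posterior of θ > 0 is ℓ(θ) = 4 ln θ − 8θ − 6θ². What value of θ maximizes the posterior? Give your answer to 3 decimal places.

θ̂_MAP = 0.333

ℓ'(θ) = 4/θ − 8 − 12θ. Setting this to zero and multiplying by θ: 12θ² + 8θ − 4 = 0.
θ = (−8 + √(8² + 4·12·4)) / (2·12) = (−8 + √256) / 24 = (−8 + 16)/24 = 1/3.
ℓ''(θ) = −4/θ² − 12 < 0, confirming a maximum.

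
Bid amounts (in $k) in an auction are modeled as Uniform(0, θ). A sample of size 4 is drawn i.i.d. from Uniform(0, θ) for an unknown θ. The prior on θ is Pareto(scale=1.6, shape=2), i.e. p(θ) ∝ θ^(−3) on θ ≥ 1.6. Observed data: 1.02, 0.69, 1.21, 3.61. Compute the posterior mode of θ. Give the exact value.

θ̂_MAP = 3.61

The Uniform(0, θ) likelihood is θ^(−n) for θ ≥ max(xᵢ), zero otherwise. Here max(xᵢ) = 3.61.
Posterior ∝ θ^(−3) · θ^(−4) = θ^(−7) on θ ≥ max(1.6, 3.61) = 3.61.
This density is strictly decreasing in θ, so the posterior mode lies at the lower boundary of the support.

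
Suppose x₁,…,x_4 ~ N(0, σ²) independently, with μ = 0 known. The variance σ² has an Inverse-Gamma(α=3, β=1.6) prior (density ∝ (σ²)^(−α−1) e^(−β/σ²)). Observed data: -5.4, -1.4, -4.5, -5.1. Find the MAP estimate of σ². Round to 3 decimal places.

σ̂²_MAP = 6.715

Sum of squared deviations about the known mean: SS = (-5.4−0)² + (-1.4−0)² + (-4.5−0)² + (-5.1−0)² = 77.38.
The Normal likelihood contributes (σ²)^(−n/2) exp(−SS/(2σ²)), so the posterior is Inverse-Gamma(α + n/2, β + SS/2) = Inverse-Gamma(5, 40.29).
The mode of Inverse-Gamma(a, b) is b/(a+1) = 40.29/6 ≈ 6.715.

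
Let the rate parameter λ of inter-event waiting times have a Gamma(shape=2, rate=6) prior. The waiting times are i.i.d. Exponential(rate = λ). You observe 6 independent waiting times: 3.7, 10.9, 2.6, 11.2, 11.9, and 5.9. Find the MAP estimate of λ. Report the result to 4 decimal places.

λ̂_MAP = 0.1341

The Exponential(rate=λ) likelihood is ∝ λ^n e^(−λΣtᵢ). Here n = 6 and Σtᵢ = 3.7 + 10.9 + 2.6 + 11.2 + 11.9 + 5.9 = 46.2.
Posterior ∝ λe^(−6λ) · λ^6e^(−46.2λ) = λ^7e^(−52.2λ), i.e. Gamma(8, 52.2).
Mode = (a−1)/b = 7/52.2 ≈ 0.1341.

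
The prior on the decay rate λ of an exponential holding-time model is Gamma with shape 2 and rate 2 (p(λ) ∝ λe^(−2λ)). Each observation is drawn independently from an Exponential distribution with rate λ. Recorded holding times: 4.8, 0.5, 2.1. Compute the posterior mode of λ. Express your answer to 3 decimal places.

The Exponential(rate=λ) likelihood is ∝ λ^n e^(−λΣtᵢ). Here n = 3 and Σtᵢ = 4.8 + 0.5 + 2.1 = 7.4.
Posterior ∝ λe^(−2λ) · λ^3e^(−7.4λ) = λ^4e^(−9.4λ), i.e. Gamma(5, 9.4).
Mode = (a−1)/b = 4/9.4 ≈ 0.426.

λ̂_MAP = 0.426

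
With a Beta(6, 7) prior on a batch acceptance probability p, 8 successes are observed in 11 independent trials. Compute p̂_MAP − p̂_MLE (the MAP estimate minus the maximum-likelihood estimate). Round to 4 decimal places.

MAP − MLE = -0.1364

Posterior is Beta(14, 10); MAP = (14−1)/(24−2) = 13/22 ≈ 0.59091.
MLE ignores the prior: p̂_MLE = k/n = 8/11 ≈ 0.72727.
Difference = 13/22 − 8/11 = -3/22 ≈ -0.1364.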